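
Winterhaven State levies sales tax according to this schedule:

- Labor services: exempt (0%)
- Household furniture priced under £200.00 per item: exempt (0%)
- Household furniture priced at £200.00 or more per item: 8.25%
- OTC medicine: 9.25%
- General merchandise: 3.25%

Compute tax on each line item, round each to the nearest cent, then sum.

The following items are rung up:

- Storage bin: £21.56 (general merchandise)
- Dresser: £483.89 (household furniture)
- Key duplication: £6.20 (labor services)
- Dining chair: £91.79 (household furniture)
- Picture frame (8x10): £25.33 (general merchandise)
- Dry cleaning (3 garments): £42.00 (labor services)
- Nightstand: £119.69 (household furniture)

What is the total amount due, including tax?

Storage bin £21.56: general merchandise → 3.25% → £0.70
Dresser £483.89: household furniture, £200.00 or more → 8.25% → £39.92
Key duplication £6.20: labor services → 0% → £0.00
Dining chair £91.79: household furniture, under £200.00 → 0% → £0.00
Picture frame (8x10) £25.33: general merchandise → 3.25% → £0.82
Dry cleaning (3 garments) £42.00: labor services → 0% → £0.00
Nightstand £119.69: household furniture, under £200.00 → 0% → £0.00
Subtotal = £790.46; tax = £41.44; total due = £831.90

£831.90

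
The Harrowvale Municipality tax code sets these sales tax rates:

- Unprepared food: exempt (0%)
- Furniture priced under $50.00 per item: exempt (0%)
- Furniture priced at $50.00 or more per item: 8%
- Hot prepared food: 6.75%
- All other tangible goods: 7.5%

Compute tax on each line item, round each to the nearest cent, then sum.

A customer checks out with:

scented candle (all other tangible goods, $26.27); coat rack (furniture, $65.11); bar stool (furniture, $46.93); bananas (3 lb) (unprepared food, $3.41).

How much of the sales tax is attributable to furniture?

Coat rack $65.11: furniture, $50.00 or more → 8% → $5.21
Bar stool $46.93: furniture, under $50.00 → 0% → $0.00
Tax on furniture = $5.21 + $0.00 = $5.21

$5.21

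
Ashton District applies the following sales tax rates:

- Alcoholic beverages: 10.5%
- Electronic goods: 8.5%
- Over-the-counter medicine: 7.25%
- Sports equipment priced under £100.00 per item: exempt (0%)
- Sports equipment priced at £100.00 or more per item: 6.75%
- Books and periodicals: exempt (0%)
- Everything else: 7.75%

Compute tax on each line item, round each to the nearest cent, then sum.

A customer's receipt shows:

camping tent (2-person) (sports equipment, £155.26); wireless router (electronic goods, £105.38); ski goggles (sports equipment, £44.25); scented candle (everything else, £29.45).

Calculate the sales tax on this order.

Camping tent (2-person) £155.26: sports equipment, £100.00 or more → 6.75% → £10.48
Wireless router £105.38: electronic goods → 8.5% → £8.96
Ski goggles £44.25: sports equipment, under £100.00 → 0% → £0.00
Scented candle £29.45: everything else → 7.75% → £2.28
Total tax = £10.48 + £8.96 + £2.28 = £21.72

£21.72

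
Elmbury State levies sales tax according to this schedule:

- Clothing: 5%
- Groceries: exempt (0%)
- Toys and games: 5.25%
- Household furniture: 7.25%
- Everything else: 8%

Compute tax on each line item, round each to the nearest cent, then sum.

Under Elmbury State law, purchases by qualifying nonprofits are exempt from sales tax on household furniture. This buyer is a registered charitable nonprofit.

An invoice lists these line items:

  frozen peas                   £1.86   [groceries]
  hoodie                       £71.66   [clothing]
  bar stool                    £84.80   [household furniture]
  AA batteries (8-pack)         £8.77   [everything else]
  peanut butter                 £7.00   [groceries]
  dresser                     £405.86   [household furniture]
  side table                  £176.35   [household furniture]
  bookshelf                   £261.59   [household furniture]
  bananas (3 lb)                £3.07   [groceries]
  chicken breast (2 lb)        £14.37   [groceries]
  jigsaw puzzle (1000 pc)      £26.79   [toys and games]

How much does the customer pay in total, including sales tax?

£1067.81

Frozen peas £1.86: groceries → 0% → £0.00
Hoodie £71.66: clothing → 5% → £3.58
Bar stool £84.80: household furniture, buyer-exempt → 0% → £0.00
AA batteries (8-pack) £8.77: everything else → 8% → £0.70
Peanut butter £7.00: groceries → 0% → £0.00
Dresser £405.86: household furniture, buyer-exempt → 0% → £0.00
Side table £176.35: household furniture, buyer-exempt → 0% → £0.00
Bookshelf £261.59: household furniture, buyer-exempt → 0% → £0.00
Bananas (3 lb) £3.07: groceries → 0% → £0.00
Chicken breast (2 lb) £14.37: groceries → 0% → £0.00
Jigsaw puzzle (1000 pc) £26.79: toys and games → 5.25% → £1.41
Subtotal = £1062.12; tax = £5.69; total due = £1067.81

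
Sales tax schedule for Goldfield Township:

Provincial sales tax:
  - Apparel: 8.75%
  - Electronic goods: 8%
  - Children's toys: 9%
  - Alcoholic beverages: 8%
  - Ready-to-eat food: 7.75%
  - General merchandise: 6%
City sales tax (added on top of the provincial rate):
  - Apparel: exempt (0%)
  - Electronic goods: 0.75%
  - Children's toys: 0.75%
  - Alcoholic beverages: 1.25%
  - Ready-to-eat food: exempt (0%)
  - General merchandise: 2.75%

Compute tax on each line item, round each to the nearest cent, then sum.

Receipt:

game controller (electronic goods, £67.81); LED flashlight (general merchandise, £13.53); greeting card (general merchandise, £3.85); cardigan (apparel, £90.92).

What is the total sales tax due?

Game controller £67.81: electronic goods → 8% + 0.75% city = 8.75% → £5.93
LED flashlight £13.53: general merchandise → 6% + 2.75% city = 8.75% → £1.18
Greeting card £3.85: general merchandise → 6% + 2.75% city = 8.75% → £0.34
Cardigan £90.92: apparel → 8.75% + 0% city = 8.75% → £7.96
Total tax = £5.93 + £1.18 + £0.34 + £7.96 = £15.41

£15.41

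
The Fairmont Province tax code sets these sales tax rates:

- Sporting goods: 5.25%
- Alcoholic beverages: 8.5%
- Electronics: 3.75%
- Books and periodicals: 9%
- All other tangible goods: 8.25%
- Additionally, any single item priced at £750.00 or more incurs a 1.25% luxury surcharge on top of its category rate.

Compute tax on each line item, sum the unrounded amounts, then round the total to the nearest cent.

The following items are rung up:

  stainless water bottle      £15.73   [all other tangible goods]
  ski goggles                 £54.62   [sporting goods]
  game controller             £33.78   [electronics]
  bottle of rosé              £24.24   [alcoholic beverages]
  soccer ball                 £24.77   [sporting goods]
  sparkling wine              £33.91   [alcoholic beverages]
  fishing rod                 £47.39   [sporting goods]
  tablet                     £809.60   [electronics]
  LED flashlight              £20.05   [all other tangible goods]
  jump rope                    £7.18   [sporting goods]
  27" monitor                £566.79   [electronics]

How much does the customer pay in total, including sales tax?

£1715.99

Stainless water bottle £15.73: all other tangible goods → 8.25% → £1.297725
Ski goggles £54.62: sporting goods → 5.25% → £2.86755
Game controller £33.78: electronics → 3.75% → £1.26675
Bottle of rosé £24.24: alcoholic beverages → 8.5% → £2.0604
Soccer ball £24.77: sporting goods → 5.25% → £1.300425
Sparkling wine £33.91: alcoholic beverages → 8.5% → £2.88235
Fishing rod £47.39: sporting goods → 5.25% → £2.487975
Tablet £809.60: electronics → 3.75% + 1.25% surcharge = 5% → £40.48
LED flashlight £20.05: all other tangible goods → 8.25% → £1.654125
Jump rope £7.18: sporting goods → 5.25% → £0.37695
27" monitor £566.79: electronics → 3.75% → £21.254625
Subtotal = £1638.06; unrounded tax = £77.928875 → £77.93; total due = £1715.99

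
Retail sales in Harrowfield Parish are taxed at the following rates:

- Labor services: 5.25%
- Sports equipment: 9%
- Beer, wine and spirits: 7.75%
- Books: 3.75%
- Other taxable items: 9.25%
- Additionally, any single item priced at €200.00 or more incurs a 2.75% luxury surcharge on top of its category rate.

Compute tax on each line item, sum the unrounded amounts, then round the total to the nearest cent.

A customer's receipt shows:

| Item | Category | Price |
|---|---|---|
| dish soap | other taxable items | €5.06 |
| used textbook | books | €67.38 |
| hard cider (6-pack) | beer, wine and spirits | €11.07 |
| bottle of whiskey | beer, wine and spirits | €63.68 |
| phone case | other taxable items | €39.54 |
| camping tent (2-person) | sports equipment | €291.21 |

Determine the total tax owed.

Dish soap €5.06: other taxable items → 9.25% → €0.46805
Used textbook €67.38: books → 3.75% → €2.52675
Hard cider (6-pack) €11.07: beer, wine and spirits → 7.75% → €0.857925
Bottle of whiskey €63.68: beer, wine and spirits → 7.75% → €4.9352
Phone case €39.54: other taxable items → 9.25% → €3.65745
Camping tent (2-person) €291.21: sports equipment → 9% + 2.75% surcharge = 11.75% → €34.217175
Unrounded tax sum = €46.66255 → €46.66

€46.66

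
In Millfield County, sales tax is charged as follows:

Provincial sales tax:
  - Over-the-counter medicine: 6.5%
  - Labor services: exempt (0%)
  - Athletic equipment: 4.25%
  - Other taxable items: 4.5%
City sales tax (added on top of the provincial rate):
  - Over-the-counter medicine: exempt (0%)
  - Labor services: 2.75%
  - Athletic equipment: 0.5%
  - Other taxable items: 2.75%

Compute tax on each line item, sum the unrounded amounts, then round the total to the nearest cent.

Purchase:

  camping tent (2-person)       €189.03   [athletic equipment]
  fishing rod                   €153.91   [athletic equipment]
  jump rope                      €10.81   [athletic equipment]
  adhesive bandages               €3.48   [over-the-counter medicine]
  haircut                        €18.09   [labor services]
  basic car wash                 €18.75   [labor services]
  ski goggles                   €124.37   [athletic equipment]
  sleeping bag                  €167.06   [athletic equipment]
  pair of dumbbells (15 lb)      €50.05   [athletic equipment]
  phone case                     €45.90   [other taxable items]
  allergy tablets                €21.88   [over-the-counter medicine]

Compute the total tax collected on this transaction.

Camping tent (2-person) €189.03: athletic equipment → 4.25% + 0.5% city = 4.75% → €8.978925
Fishing rod €153.91: athletic equipment → 4.25% + 0.5% city = 4.75% → €7.310725
Jump rope €10.81: athletic equipment → 4.25% + 0.5% city = 4.75% → €0.513475
Adhesive bandages €3.48: over-the-counter medicine → 6.5% + 0% city = 6.5% → €0.2262
Haircut €18.09: labor services → 0% + 2.75% city = 2.75% → €0.497475
Basic car wash €18.75: labor services → 0% + 2.75% city = 2.75% → €0.515625
Ski goggles €124.37: athletic equipment → 4.25% + 0.5% city = 4.75% → €5.907575
Sleeping bag €167.06: athletic equipment → 4.25% + 0.5% city = 4.75% → €7.93535
Pair of dumbbells (15 lb) €50.05: athletic equipment → 4.25% + 0.5% city = 4.75% → €2.377375
Phone case €45.90: other taxable items → 4.5% + 2.75% city = 7.25% → €3.32775
Allergy tablets €21.88: over-the-counter medicine → 6.5% + 0% city = 6.5% → €1.4222
Unrounded tax sum = €39.012675 → €39.01

€39.01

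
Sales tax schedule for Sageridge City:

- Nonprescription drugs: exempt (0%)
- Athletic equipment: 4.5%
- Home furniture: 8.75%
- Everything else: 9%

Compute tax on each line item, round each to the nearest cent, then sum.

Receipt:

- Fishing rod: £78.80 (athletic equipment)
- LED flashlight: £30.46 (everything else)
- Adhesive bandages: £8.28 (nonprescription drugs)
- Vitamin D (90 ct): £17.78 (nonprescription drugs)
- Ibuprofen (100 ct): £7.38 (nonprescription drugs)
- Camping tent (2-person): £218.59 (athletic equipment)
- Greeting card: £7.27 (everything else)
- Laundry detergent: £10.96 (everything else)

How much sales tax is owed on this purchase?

£17.77

Fishing rod £78.80: athletic equipment → 4.5% → £3.55
LED flashlight £30.46: everything else → 9% → £2.74
Adhesive bandages £8.28: nonprescription drugs → 0% → £0.00
Vitamin D (90 ct) £17.78: nonprescription drugs → 0% → £0.00
Ibuprofen (100 ct) £7.38: nonprescription drugs → 0% → £0.00
Camping tent (2-person) £218.59: athletic equipment → 4.5% → £9.84
Greeting card £7.27: everything else → 9% → £0.65
Laundry detergent £10.96: everything else → 9% → £0.99
Total tax = £3.55 + £2.74 + £9.84 + £0.65 + £0.99 = £17.77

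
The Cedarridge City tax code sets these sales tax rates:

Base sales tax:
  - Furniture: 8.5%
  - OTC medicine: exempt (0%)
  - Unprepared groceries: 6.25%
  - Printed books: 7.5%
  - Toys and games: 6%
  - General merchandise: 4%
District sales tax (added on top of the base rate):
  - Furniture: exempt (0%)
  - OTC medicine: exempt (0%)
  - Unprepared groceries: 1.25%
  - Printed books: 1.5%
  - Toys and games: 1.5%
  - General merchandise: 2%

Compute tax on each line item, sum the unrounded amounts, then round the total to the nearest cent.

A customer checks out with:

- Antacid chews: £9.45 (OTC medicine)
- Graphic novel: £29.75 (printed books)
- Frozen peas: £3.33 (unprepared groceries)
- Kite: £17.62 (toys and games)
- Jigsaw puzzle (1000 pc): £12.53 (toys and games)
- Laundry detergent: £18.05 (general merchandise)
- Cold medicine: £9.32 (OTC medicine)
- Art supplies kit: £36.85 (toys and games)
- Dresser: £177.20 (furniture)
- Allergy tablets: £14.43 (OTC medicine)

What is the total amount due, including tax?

£352.63

Antacid chews £9.45: OTC medicine → 0% + 0% district = 0% → £0.00
Graphic novel £29.75: printed books → 7.5% + 1.5% district = 9% → £2.6775
Frozen peas £3.33: unprepared groceries → 6.25% + 1.25% district = 7.5% → £0.24975
Kite £17.62: toys and games → 6% + 1.5% district = 7.5% → £1.3215
Jigsaw puzzle (1000 pc) £12.53: toys and games → 6% + 1.5% district = 7.5% → £0.93975
Laundry detergent £18.05: general merchandise → 4% + 2% district = 6% → £1.083
Cold medicine £9.32: OTC medicine → 0% + 0% district = 0% → £0.00
Art supplies kit £36.85: toys and games → 6% + 1.5% district = 7.5% → £2.76375
Dresser £177.20: furniture → 8.5% + 0% district = 8.5% → £15.062
Allergy tablets £14.43: OTC medicine → 0% + 0% district = 0% → £0.00
Subtotal = £328.53; unrounded tax = £24.09725 → £24.10; total due = £352.63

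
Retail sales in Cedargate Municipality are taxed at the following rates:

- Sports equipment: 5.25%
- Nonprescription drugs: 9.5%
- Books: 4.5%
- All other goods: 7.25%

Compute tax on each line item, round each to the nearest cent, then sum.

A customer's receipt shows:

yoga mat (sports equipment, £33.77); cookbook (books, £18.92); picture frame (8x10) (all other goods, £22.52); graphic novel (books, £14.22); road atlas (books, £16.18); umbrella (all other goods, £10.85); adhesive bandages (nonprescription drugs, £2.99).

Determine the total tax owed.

£6.69

Yoga mat £33.77: sports equipment → 5.25% → £1.77
Cookbook £18.92: books → 4.5% → £0.85
Picture frame (8x10) £22.52: all other goods → 7.25% → £1.63
Graphic novel £14.22: books → 4.5% → £0.64
Road atlas £16.18: books → 4.5% → £0.73
Umbrella £10.85: all other goods → 7.25% → £0.79
Adhesive bandages £2.99: nonprescription drugs → 9.5% → £0.28
Total tax = £1.77 + £0.85 + £1.63 + £0.64 + £0.73 + £0.79 + £0.28 = £6.69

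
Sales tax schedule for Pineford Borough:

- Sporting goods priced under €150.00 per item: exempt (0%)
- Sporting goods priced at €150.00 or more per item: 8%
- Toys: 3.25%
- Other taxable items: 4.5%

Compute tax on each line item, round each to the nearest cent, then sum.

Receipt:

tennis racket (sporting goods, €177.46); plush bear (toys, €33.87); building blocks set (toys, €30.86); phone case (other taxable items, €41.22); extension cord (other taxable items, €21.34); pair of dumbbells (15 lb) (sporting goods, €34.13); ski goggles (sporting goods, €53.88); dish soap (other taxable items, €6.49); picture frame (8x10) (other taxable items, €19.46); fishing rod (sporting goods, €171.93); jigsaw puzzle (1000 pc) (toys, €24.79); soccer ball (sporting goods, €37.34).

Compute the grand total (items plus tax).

€687.61

Tennis racket €177.46: sporting goods, €150.00 or more → 8% → €14.20
Plush bear €33.87: toys → 3.25% → €1.10
Building blocks set €30.86: toys → 3.25% → €1.00
Phone case €41.22: other taxable items → 4.5% → €1.85
Extension cord €21.34: other taxable items → 4.5% → €0.96
Pair of dumbbells (15 lb) €34.13: sporting goods, under €150.00 → 0% → €0.00
Ski goggles €53.88: sporting goods, under €150.00 → 0% → €0.00
Dish soap €6.49: other taxable items → 4.5% → €0.29
Picture frame (8x10) €19.46: other taxable items → 4.5% → €0.88
Fishing rod €171.93: sporting goods, €150.00 or more → 8% → €13.75
Jigsaw puzzle (1000 pc) €24.79: toys → 3.25% → €0.81
Soccer ball €37.34: sporting goods, under €150.00 → 0% → €0.00
Subtotal = €652.77; tax = €34.84; total due = €687.61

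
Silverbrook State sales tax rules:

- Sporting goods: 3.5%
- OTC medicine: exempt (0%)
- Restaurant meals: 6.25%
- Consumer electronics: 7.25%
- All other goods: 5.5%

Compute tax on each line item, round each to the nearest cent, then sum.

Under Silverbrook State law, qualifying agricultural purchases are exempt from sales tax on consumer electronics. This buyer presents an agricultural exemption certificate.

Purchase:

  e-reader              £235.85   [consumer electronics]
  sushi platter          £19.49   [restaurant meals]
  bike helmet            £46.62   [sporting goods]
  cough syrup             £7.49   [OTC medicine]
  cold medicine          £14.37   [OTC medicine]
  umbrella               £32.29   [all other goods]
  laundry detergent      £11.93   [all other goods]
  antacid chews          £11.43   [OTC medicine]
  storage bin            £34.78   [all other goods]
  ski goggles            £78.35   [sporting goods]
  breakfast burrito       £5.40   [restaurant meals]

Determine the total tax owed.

£10.28

E-reader £235.85: consumer electronics, buyer-exempt → 0% → £0.00
Sushi platter £19.49: restaurant meals → 6.25% → £1.22
Bike helmet £46.62: sporting goods → 3.5% → £1.63
Cough syrup £7.49: OTC medicine → 0% → £0.00
Cold medicine £14.37: OTC medicine → 0% → £0.00
Umbrella £32.29: all other goods → 5.5% → £1.78
Laundry detergent £11.93: all other goods → 5.5% → £0.66
Antacid chews £11.43: OTC medicine → 0% → £0.00
Storage bin £34.78: all other goods → 5.5% → £1.91
Ski goggles £78.35: sporting goods → 3.5% → £2.74
Breakfast burrito £5.40: restaurant meals → 6.25% → £0.34
Total tax = £1.22 + £1.63 + £1.78 + £0.66 + £1.91 + £2.74 + £0.34 = £10.28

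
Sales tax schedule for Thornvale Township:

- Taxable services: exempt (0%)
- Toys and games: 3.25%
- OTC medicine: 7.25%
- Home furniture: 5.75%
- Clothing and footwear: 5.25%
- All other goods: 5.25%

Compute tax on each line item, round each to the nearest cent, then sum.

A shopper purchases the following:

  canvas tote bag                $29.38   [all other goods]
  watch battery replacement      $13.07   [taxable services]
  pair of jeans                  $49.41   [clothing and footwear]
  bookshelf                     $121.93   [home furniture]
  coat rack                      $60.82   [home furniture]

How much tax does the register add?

$14.64

Canvas tote bag $29.38: all other goods → 5.25% → $1.54
Watch battery replacement $13.07: taxable services → 0% → $0.00
Pair of jeans $49.41: clothing and footwear → 5.25% → $2.59
Bookshelf $121.93: home furniture → 5.75% → $7.01
Coat rack $60.82: home furniture → 5.75% → $3.50
Total tax = $1.54 + $2.59 + $7.01 + $3.50 = $14.64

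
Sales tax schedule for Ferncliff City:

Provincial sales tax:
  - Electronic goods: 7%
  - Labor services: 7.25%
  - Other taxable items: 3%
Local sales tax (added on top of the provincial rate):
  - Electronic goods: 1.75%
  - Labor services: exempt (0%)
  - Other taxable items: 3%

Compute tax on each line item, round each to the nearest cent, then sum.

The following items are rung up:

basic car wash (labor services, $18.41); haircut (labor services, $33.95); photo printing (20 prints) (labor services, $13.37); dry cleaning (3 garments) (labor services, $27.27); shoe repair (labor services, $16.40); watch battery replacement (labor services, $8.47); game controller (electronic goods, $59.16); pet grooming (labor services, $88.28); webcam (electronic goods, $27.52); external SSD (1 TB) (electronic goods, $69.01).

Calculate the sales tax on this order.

Basic car wash $18.41: labor services → 7.25% + 0% local = 7.25% → $1.33
Haircut $33.95: labor services → 7.25% + 0% local = 7.25% → $2.46
Photo printing (20 prints) $13.37: labor services → 7.25% + 0% local = 7.25% → $0.97
Dry cleaning (3 garments) $27.27: labor services → 7.25% + 0% local = 7.25% → $1.98
Shoe repair $16.40: labor services → 7.25% + 0% local = 7.25% → $1.19
Watch battery replacement $8.47: labor services → 7.25% + 0% local = 7.25% → $0.61
Game controller $59.16: electronic goods → 7% + 1.75% local = 8.75% → $5.18
Pet grooming $88.28: labor services → 7.25% + 0% local = 7.25% → $6.40
Webcam $27.52: electronic goods → 7% + 1.75% local = 8.75% → $2.41
External SSD (1 TB) $69.01: electronic goods → 7% + 1.75% local = 8.75% → $6.04
Total tax = $1.33 + $2.46 + $0.97 + $1.98 + $1.19 + $0.61 + $5.18 + $6.40 + $2.41 + $6.04 = $28.57

$28.57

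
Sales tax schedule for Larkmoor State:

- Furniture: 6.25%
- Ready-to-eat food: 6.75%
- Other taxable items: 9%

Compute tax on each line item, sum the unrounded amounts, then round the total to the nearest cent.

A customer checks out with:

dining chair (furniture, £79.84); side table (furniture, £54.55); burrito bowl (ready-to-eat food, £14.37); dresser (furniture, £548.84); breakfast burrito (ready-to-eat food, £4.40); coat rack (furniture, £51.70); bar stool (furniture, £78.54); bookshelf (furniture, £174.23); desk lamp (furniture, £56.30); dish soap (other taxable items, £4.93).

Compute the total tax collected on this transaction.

£66.96

Dining chair £79.84: furniture → 6.25% → £4.99
Side table £54.55: furniture → 6.25% → £3.409375
Burrito bowl £14.37: ready-to-eat food → 6.75% → £0.969975
Dresser £548.84: furniture → 6.25% → £34.3025
Breakfast burrito £4.40: ready-to-eat food → 6.75% → £0.297
Coat rack £51.70: furniture → 6.25% → £3.23125
Bar stool £78.54: furniture → 6.25% → £4.90875
Bookshelf £174.23: furniture → 6.25% → £10.889375
Desk lamp £56.30: furniture → 6.25% → £3.51875
Dish soap £4.93: other taxable items → 9% → £0.4437
Unrounded tax sum = £66.960675 → £66.96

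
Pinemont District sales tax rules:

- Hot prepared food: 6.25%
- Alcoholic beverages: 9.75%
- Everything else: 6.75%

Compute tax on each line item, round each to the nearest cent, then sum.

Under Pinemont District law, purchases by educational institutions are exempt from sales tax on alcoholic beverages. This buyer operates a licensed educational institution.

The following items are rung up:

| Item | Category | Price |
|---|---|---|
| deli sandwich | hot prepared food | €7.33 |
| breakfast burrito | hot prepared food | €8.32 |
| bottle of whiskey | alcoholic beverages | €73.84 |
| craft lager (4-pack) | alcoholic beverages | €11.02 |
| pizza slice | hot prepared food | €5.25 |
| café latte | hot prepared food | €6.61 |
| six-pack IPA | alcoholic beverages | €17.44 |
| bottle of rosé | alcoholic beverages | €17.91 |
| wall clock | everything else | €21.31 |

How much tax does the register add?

€3.16

Deli sandwich €7.33: hot prepared food → 6.25% → €0.46
Breakfast burrito €8.32: hot prepared food → 6.25% → €0.52
Bottle of whiskey €73.84: alcoholic beverages, buyer-exempt → 0% → €0.00
Craft lager (4-pack) €11.02: alcoholic beverages, buyer-exempt → 0% → €0.00
Pizza slice €5.25: hot prepared food → 6.25% → €0.33
Café latte €6.61: hot prepared food → 6.25% → €0.41
Six-pack IPA €17.44: alcoholic beverages, buyer-exempt → 0% → €0.00
Bottle of rosé €17.91: alcoholic beverages, buyer-exempt → 0% → €0.00
Wall clock €21.31: everything else → 6.75% → €1.44
Total tax = €0.46 + €0.52 + €0.33 + €0.41 + €1.44 = €3.16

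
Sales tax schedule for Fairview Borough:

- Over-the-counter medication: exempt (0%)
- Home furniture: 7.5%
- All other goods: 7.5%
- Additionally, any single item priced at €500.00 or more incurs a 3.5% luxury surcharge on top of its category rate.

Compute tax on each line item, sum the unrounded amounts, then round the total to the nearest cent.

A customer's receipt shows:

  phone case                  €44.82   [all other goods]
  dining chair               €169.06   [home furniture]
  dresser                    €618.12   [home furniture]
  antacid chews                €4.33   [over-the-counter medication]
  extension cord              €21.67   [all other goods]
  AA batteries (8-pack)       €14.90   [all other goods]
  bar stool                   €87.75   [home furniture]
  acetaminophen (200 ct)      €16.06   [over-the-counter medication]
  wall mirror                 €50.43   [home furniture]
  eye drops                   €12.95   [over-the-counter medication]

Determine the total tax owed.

Phone case €44.82: all other goods → 7.5% → €3.3615
Dining chair €169.06: home furniture → 7.5% → €12.6795
Dresser €618.12: home furniture → 7.5% + 3.5% surcharge = 11% → €67.9932
Antacid chews €4.33: over-the-counter medication → 0% → €0.00
Extension cord €21.67: all other goods → 7.5% → €1.62525
AA batteries (8-pack) €14.90: all other goods → 7.5% → €1.1175
Bar stool €87.75: home furniture → 7.5% → €6.58125
Acetaminophen (200 ct) €16.06: over-the-counter medication → 0% → €0.00
Wall mirror €50.43: home furniture → 7.5% → €3.78225
Eye drops €12.95: over-the-counter medication → 0% → €0.00
Unrounded tax sum = €97.14045 → €97.14

€97.14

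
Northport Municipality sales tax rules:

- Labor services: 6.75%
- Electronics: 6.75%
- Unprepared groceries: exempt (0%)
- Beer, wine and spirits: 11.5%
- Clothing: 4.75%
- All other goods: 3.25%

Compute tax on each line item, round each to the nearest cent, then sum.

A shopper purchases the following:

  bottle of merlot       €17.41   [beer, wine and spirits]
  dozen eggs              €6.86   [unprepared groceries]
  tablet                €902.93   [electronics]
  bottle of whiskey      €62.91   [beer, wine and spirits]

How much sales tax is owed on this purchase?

Bottle of merlot €17.41: beer, wine and spirits → 11.5% → €2.00
Dozen eggs €6.86: unprepared groceries → 0% → €0.00
Tablet €902.93: electronics → 6.75% → €60.95
Bottle of whiskey €62.91: beer, wine and spirits → 11.5% → €7.23
Total tax = €2.00 + €60.95 + €7.23 = €70.18

€70.18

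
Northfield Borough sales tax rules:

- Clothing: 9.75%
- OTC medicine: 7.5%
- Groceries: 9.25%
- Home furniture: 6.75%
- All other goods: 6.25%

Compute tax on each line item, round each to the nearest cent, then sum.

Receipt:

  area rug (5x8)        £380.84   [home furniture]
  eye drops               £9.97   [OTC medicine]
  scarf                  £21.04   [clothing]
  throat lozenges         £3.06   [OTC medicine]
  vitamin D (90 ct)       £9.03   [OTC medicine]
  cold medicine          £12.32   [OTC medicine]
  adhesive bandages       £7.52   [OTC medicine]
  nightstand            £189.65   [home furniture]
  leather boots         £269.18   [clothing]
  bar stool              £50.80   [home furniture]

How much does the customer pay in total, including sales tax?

Area rug (5x8) £380.84: home furniture → 6.75% → £25.71
Eye drops £9.97: OTC medicine → 7.5% → £0.75
Scarf £21.04: clothing → 9.75% → £2.05
Throat lozenges £3.06: OTC medicine → 7.5% → £0.23
Vitamin D (90 ct) £9.03: OTC medicine → 7.5% → £0.68
Cold medicine £12.32: OTC medicine → 7.5% → £0.92
Adhesive bandages £7.52: OTC medicine → 7.5% → £0.56
Nightstand £189.65: home furniture → 6.75% → £12.80
Leather boots £269.18: clothing → 9.75% → £26.25
Bar stool £50.80: home furniture → 6.75% → £3.43
Subtotal = £953.41; tax = £73.38; total due = £1026.79

£1026.79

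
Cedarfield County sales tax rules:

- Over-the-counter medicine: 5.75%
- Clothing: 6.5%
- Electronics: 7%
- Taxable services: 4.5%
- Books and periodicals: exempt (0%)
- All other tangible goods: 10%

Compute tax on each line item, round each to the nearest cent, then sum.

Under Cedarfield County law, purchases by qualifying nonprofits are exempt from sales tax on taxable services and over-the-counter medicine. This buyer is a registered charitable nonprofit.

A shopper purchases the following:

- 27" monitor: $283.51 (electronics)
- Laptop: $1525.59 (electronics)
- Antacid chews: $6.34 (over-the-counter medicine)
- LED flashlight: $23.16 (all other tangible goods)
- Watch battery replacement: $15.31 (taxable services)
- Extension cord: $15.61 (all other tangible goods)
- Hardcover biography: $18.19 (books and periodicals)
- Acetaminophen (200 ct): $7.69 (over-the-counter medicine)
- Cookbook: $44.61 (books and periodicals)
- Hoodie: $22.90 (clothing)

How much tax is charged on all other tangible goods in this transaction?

LED flashlight $23.16: all other tangible goods → 10% → $2.32
Extension cord $15.61: all other tangible goods → 10% → $1.56
Tax on all other tangible goods = $2.32 + $1.56 = $3.88

$3.88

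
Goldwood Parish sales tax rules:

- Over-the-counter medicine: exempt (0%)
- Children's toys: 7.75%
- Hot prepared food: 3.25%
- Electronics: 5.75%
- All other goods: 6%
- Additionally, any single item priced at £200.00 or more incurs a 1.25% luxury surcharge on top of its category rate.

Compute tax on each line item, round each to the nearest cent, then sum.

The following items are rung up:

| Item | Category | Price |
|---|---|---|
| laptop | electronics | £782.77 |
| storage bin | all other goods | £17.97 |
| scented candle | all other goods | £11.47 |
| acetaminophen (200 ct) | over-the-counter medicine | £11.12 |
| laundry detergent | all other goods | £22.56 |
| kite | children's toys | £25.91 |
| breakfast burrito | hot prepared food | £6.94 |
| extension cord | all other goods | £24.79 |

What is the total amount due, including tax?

£965.17

Laptop £782.77: electronics → 5.75% + 1.25% surcharge = 7% → £54.79
Storage bin £17.97: all other goods → 6% → £1.08
Scented candle £11.47: all other goods → 6% → £0.69
Acetaminophen (200 ct) £11.12: over-the-counter medicine → 0% → £0.00
Laundry detergent £22.56: all other goods → 6% → £1.35
Kite £25.91: children's toys → 7.75% → £2.01
Breakfast burrito £6.94: hot prepared food → 3.25% → £0.23
Extension cord £24.79: all other goods → 6% → £1.49
Subtotal = £903.53; tax = £61.64; total due = £965.17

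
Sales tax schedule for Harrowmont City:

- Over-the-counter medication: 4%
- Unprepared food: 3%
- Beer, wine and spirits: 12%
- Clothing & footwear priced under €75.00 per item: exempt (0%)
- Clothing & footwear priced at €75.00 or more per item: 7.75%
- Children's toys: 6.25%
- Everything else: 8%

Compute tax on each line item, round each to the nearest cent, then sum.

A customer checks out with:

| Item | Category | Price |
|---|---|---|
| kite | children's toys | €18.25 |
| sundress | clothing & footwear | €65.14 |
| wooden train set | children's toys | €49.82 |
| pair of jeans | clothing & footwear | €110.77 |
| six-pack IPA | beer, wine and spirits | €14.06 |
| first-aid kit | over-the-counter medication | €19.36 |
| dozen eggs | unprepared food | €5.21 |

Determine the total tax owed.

Kite €18.25: children's toys → 6.25% → €1.14
Sundress €65.14: clothing & footwear, under €75.00 → 0% → €0.00
Wooden train set €49.82: children's toys → 6.25% → €3.11
Pair of jeans €110.77: clothing & footwear, €75.00 or more → 7.75% → €8.58
Six-pack IPA €14.06: beer, wine and spirits → 12% → €1.69
First-aid kit €19.36: over-the-counter medication → 4% → €0.77
Dozen eggs €5.21: unprepared food → 3% → €0.16
Total tax = €1.14 + €3.11 + €8.58 + €1.69 + €0.77 + €0.16 = €15.45

€15.45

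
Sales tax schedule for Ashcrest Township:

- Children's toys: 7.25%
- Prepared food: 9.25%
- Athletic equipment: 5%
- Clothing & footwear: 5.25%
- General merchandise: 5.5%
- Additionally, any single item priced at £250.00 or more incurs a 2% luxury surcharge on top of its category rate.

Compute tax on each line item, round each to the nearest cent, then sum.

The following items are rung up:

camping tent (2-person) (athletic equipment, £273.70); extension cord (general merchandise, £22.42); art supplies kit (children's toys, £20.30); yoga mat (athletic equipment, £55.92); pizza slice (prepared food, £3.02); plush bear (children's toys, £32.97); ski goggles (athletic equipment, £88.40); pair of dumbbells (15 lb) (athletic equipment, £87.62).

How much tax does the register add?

£36.13

Camping tent (2-person) £273.70: athletic equipment → 5% + 2% surcharge = 7% → £19.16
Extension cord £22.42: general merchandise → 5.5% → £1.23
Art supplies kit £20.30: children's toys → 7.25% → £1.47
Yoga mat £55.92: athletic equipment → 5% → £2.80
Pizza slice £3.02: prepared food → 9.25% → £0.28
Plush bear £32.97: children's toys → 7.25% → £2.39
Ski goggles £88.40: athletic equipment → 5% → £4.42
Pair of dumbbells (15 lb) £87.62: athletic equipment → 5% → £4.38
Total tax = £19.16 + £1.23 + £1.47 + £2.80 + £0.28 + £2.39 + £4.42 + £4.38 = £36.13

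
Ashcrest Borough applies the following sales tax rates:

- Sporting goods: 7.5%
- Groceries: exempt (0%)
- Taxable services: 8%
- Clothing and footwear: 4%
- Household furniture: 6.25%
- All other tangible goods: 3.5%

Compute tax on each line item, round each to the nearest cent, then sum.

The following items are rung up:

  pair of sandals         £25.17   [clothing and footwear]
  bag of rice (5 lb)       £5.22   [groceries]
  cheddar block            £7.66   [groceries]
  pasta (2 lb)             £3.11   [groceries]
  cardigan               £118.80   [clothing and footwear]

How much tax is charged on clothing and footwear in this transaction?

Pair of sandals £25.17: clothing and footwear → 4% → £1.01
Cardigan £118.80: clothing and footwear → 4% → £4.75
Tax on clothing and footwear = £1.01 + £4.75 = £5.76

£5.76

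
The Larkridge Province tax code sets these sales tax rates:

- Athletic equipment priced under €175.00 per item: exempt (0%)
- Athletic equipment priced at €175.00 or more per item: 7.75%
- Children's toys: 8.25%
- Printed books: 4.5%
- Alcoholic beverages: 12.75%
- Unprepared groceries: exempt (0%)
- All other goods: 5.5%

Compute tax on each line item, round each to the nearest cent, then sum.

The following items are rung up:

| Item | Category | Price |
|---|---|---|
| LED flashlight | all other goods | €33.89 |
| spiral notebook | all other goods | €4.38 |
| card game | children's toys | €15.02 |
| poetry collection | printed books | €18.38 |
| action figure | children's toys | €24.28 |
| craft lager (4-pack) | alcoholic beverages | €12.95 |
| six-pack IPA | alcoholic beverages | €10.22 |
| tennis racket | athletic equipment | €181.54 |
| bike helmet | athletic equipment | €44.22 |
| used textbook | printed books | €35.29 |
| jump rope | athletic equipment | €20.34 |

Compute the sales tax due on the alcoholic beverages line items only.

Craft lager (4-pack) €12.95: alcoholic beverages → 12.75% → €1.65
Six-pack IPA €10.22: alcoholic beverages → 12.75% → €1.30
Tax on alcoholic beverages = €1.65 + €1.30 = €2.95

€2.95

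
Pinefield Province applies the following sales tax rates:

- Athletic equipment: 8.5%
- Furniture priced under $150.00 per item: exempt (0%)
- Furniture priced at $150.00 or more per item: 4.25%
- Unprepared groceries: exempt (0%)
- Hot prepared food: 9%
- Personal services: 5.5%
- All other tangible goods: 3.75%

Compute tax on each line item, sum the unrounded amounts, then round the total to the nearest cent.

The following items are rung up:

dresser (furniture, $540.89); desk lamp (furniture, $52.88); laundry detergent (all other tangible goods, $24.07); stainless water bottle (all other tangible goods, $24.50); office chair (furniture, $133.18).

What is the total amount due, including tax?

Dresser $540.89: furniture, $150.00 or more → 4.25% → $22.987825
Desk lamp $52.88: furniture, under $150.00 → 0% → $0.00
Laundry detergent $24.07: all other tangible goods → 3.75% → $0.902625
Stainless water bottle $24.50: all other tangible goods → 3.75% → $0.91875
Office chair $133.18: furniture, under $150.00 → 0% → $0.00
Subtotal = $775.52; unrounded tax = $24.8092 → $24.81; total due = $800.33

$800.33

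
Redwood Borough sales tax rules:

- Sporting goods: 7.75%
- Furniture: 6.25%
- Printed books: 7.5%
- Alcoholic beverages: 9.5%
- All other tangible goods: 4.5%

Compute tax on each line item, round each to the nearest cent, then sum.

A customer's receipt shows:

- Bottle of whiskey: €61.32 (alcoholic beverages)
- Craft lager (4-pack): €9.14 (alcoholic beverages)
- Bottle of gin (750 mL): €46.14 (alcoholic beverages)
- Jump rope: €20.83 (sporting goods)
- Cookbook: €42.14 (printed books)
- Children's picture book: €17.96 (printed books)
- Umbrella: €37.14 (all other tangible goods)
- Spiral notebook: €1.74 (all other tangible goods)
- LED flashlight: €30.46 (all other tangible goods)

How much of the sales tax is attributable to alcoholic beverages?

Bottle of whiskey €61.32: alcoholic beverages → 9.5% → €5.83
Craft lager (4-pack) €9.14: alcoholic beverages → 9.5% → €0.87
Bottle of gin (750 mL) €46.14: alcoholic beverages → 9.5% → €4.38
Tax on alcoholic beverages = €5.83 + €0.87 + €4.38 = €11.08

€11.08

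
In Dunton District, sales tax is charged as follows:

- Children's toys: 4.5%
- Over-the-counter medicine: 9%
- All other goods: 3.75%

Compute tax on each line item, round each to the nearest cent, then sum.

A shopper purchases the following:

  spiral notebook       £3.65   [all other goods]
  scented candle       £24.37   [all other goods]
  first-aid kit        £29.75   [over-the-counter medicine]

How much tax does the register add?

£3.73

Spiral notebook £3.65: all other goods → 3.75% → £0.14
Scented candle £24.37: all other goods → 3.75% → £0.91
First-aid kit £29.75: over-the-counter medicine → 9% → £2.68
Total tax = £0.14 + £0.91 + £2.68 = £3.73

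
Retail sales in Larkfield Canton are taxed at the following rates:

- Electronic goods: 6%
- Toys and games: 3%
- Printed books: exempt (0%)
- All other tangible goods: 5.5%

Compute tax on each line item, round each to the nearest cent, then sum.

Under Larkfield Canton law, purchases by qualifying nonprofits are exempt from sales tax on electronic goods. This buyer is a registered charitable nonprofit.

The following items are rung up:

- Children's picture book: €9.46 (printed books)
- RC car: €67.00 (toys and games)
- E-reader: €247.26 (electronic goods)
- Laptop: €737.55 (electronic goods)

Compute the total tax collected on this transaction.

€2.01

Children's picture book €9.46: printed books → 0% → €0.00
RC car €67.00: toys and games → 3% → €2.01
E-reader €247.26: electronic goods, buyer-exempt → 0% → €0.00
Laptop €737.55: electronic goods, buyer-exempt → 0% → €0.00
Total tax = €2.01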